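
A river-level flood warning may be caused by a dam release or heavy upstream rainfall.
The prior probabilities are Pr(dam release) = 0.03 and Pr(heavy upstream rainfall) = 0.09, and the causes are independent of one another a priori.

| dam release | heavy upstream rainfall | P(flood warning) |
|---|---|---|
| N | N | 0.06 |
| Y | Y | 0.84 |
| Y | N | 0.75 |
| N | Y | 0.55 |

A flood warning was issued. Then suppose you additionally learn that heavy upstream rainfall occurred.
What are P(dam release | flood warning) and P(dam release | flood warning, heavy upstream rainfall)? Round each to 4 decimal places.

P(dam release | flood warning) ≈ 0.1838; P(dam release | flood warning, heavy upstream rainfall) ≈ 0.0451

For the numerator, keep only dam release=true terms: 0.020475 + 0.002268 = 0.022743
The normalizing constant is 0.06*0.97*0.91 + 0.55*0.97*0.09 + 0.75*0.03*0.91 + 0.84*0.03*0.09 = 0.123720
Posterior = 0.022743 / 0.123720 ≈ 0.1838

Now condition on the additional information:
By total probability over both values of dam release:
  P(flood warning | heavy upstream rainfall) = 0.55×0.97 + 0.84×0.03
        = 0.533500 + 0.025200 = 0.558700
Configurations with dam release contribute 0.025200, so
  P(dam release | flood warning, heavy upstream rainfall) = 0.025200 / 0.558700 ≈ 0.0451
Conditioning on heavy upstream rainfall lowers the posterior on dam release: the classic explaining-away effect in a common-effect structure.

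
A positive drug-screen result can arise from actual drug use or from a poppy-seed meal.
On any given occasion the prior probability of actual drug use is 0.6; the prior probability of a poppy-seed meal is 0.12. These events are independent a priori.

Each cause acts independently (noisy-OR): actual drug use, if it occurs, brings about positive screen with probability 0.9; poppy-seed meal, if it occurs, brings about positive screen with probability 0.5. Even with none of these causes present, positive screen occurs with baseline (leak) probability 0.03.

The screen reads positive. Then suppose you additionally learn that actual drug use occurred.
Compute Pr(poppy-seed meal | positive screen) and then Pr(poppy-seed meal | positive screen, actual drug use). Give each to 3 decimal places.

Under noisy-OR, P(positive screen | causes) = 1 − (1−0.03)·∏(1−qᵢ) over the active causes.
P(positive screen) = 0.03*0.4*0.88 + 0.515*0.4*0.12 + 0.903*0.6*0.88 + 0.9515*0.6*0.12 = 0.010560 + 0.024720 + 0.476784 + 0.068508 = 0.580572
The poppy-seed meal-present share is 0.024720 + 0.068508 = 0.093228.
P(poppy-seed meal | positive screen) = 0.093228 / 0.580572 ≈ 0.161

Now also conditioning on actual drug use=true:
P(positive screen | actual drug use) = 0.903·0.88 + 0.9515·0.12 = 0.794640 + 0.114180 = 0.908820
Restricting to configurations with poppy-seed meal present: 0.9515·0.12 = 0.114180.
Hence the posterior is 0.114180/0.908820 ≈ 0.126.
Conditioning on actual drug use lowers the posterior on poppy-seed meal: the classic explaining-away effect in a common-effect structure.

Pr(poppy-seed meal | positive screen) ≈ 0.161; Pr(poppy-seed meal | positive screen, actual drug use) ≈ 0.126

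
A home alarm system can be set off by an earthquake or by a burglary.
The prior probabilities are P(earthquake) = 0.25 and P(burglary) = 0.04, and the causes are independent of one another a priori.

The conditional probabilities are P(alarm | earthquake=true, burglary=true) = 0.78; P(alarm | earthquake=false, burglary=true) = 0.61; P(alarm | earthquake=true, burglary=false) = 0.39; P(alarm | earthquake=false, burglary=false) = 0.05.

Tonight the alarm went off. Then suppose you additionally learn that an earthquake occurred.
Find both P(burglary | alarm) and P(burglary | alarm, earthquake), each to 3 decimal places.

P(alarm) = 0.05*0.75*0.96 + 0.61*0.75*0.04 + 0.39*0.25*0.96 + 0.78*0.25*0.04 = 0.036000 + 0.018300 + 0.093600 + 0.007800 = 0.155700
The burglary-present share is 0.018300 + 0.007800 = 0.026100.
P(burglary | alarm) = 0.026100 / 0.155700 ≈ 0.168

With the extra evidence:
P(alarm | earthquake) = 0.39×0.96 + 0.78×0.04 = 0.374400 + 0.031200 = 0.405600
The burglary-present share is 0.78×0.04 = 0.031200.
So P(burglary | alarm, earthquake) = 0.031200/0.405600 ≈ 0.077.
— earthquake explains away the evidence for burglary.

P(burglary | alarm) ≈ 0.168; P(burglary | alarm, earthquake) ≈ 0.077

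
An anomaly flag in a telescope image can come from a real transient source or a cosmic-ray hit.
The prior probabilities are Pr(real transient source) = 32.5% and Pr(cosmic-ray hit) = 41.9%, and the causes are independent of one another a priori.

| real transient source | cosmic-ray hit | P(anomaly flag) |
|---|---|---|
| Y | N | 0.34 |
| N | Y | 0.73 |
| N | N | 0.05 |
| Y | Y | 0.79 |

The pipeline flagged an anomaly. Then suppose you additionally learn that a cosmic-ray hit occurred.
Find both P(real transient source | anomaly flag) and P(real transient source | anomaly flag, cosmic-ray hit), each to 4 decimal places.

P(real transient source | anomaly flag) ≈ 0.4318; P(real transient source | anomaly flag, cosmic-ray hit) ≈ 0.3426

P(anomaly flag) = 0.05×0.675×0.581 + 0.73×0.675×0.419 + 0.34×0.325×0.581 + 0.79×0.325×0.419 = 0.019609 + 0.206462 + 0.064201 + 0.107578 = 0.397850
The real transient source-present share is 0.064201 + 0.107578 = 0.171779.
Hence the posterior is 0.171779/0.397850 ≈ 0.4318.

With the extra evidence:
Sum P(anomaly flag|·) weighted by the priors over both values of real transient source:
  P(anomaly flag | cosmic-ray hit) = 0.73×0.675 + 0.79×0.325
        = 0.492750 + 0.256750 = 0.749500
The terms with real transient source present sum to 0.256750, so
  P(real transient source | anomaly flag, cosmic-ray hit) = 0.256750 / 0.749500 ≈ 0.3426
Conditioning on cosmic-ray hit lowers the posterior on real transient source: the classic explaining-away effect in a common-effect structure.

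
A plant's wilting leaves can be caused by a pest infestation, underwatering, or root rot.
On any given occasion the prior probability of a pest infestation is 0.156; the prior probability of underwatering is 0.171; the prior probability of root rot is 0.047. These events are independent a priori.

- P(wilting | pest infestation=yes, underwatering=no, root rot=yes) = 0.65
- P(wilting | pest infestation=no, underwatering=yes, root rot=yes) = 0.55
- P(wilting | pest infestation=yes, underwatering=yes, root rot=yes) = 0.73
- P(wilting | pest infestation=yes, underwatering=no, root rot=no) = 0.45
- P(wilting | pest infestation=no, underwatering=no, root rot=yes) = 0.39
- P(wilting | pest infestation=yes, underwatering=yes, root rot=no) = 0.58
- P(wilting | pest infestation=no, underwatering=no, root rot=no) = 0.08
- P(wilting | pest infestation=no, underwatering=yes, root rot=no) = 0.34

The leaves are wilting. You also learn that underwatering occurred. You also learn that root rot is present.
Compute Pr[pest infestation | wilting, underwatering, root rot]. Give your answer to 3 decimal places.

By total probability over both values of pest infestation:
  P(wilting | underwatering, root rot) = 0.55*0.844 + 0.73*0.156
        = 0.464200 + 0.113880 = 0.578080
Configurations with pest infestation contribute 0.113880, so
  P(pest infestation | wilting, underwatering, root rot) = 0.113880 / 0.578080 ≈ 0.197

Pr[pest infestation | wilting, underwatering, root rot] ≈ 0.197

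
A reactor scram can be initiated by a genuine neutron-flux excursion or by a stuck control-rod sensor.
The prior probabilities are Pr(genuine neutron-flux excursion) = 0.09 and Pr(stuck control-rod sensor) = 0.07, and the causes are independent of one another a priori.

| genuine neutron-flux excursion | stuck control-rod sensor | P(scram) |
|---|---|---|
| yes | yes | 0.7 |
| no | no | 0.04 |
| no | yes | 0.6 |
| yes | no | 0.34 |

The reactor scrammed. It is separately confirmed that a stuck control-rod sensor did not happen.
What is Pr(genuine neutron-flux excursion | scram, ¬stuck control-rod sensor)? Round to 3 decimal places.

Pr(genuine neutron-flux excursion | scram, ¬stuck control-rod sensor) ≈ 0.457

P(scram | ¬stuck control-rod sensor) = 0.04·0.91 + 0.34·0.09 = 0.036400 + 0.030600 = 0.067000
Restricting to configurations with genuine neutron-flux excursion present: 0.34·0.09 = 0.030600.
So P(genuine neutron-flux excursion | scram, ¬stuck control-rod sensor) = 0.030600/0.067000 ≈ 0.457.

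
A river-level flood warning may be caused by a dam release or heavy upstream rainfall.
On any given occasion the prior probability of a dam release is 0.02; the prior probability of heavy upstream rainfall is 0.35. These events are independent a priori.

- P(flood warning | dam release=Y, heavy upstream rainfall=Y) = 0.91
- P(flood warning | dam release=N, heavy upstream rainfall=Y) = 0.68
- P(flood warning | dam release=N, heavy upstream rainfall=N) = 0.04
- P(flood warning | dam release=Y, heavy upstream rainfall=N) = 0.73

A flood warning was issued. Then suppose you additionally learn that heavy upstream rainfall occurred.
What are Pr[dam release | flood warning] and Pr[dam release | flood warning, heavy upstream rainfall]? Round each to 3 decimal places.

Pr[dam release | flood warning] ≈ 0.058; Pr[dam release | flood warning, heavy upstream rainfall] ≈ 0.027

Enumerate the 4 (dam release, heavy upstream rainfall) configurations and weight by the priors:
  P(flood warning) = 0.04*0.98*0.65 + 0.68*0.98*0.35 + 0.73*0.02*0.65 + 0.91*0.02*0.35
        = 0.025480 + 0.233240 + 0.009490 + 0.006370 = 0.274580
Configurations with dam release contribute 0.015860, so
  P(dam release | flood warning) = 0.015860 / 0.274580 ≈ 0.058

Now also conditioning on heavy upstream rainfall=true:
P(flood warning | heavy upstream rainfall) = 0.68×0.98 + 0.91×0.02 = 0.666400 + 0.018200 = 0.684600
The dam release-present share is 0.91×0.02 = 0.018200.
P(dam release | flood warning, heavy upstream rainfall) = 0.018200 / 0.684600 ≈ 0.027
This is intercausal reasoning (explaining away): once heavy upstream rainfall accounts for the flood warning, dam release becomes less likely.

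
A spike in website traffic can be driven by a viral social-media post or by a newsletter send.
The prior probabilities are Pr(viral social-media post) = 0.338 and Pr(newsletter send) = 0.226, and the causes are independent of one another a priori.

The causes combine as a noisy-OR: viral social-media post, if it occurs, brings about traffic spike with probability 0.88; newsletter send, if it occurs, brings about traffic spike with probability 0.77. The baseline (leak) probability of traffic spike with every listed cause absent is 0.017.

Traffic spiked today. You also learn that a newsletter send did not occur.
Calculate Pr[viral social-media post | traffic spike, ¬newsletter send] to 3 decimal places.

Under noisy-OR, P(traffic spike | causes) = 1 − (1−0.017)·∏(1−qᵢ) over the active causes.
Weight on viral social-media post=true, given the evidence: 0.88204×0.338 = 0.298130
Normalizer over all consistent configurations: 0.017×0.662 + 0.88204×0.338 = 0.309384
Posterior = 0.298130 / 0.309384 ≈ 0.964

Pr[viral social-media post | traffic spike, ¬newsletter send] ≈ 0.964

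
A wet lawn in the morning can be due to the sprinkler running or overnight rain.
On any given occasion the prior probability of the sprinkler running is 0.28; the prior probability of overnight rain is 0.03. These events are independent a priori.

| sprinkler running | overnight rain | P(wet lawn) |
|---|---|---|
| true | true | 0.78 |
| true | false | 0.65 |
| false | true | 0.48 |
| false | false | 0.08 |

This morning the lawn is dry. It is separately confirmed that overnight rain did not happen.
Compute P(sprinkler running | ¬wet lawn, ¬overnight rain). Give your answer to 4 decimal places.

P(sprinkler running | ¬wet lawn, ¬overnight rain) ≈ 0.1289

By total probability over both values of sprinkler running:
  P(¬wet lawn | ¬overnight rain) = 0.92·0.72 + 0.35·0.28
        = 0.662400 + 0.098000 = 0.760400
Keeping only the sprinkler running-present terms gives 0.098000, so
  P(sprinkler running | ¬wet lawn, ¬overnight rain) = 0.098000 / 0.760400 ≈ 0.1289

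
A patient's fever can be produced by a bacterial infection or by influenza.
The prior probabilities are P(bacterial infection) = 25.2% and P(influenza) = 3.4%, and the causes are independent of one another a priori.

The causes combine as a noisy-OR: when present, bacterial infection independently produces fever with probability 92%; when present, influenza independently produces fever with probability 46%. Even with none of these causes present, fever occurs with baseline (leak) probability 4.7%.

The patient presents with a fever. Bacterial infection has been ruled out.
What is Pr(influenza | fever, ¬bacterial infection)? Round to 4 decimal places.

Pr(influenza | fever, ¬bacterial infection) ≈ 0.2666

Under noisy-OR, P(fever | causes) = 1 − (1−0.047)·∏(1−qᵢ) over the active causes.
Numerator (weight on configurations with influenza): 0.48538*0.034 = 0.016503
Denominator P(fever | ¬bacterial infection): 0.047*0.966 + 0.48538*0.034 = 0.061905
Posterior = 0.016503 / 0.061905 ≈ 0.2666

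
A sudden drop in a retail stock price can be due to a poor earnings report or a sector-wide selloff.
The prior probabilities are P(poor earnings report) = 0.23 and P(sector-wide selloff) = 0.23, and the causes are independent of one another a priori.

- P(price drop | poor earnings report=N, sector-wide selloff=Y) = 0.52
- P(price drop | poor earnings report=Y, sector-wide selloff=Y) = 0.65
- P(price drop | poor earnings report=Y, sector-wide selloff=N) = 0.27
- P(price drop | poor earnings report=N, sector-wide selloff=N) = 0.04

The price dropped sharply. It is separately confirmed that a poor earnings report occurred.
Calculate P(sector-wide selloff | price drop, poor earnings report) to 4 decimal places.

P(sector-wide selloff | price drop, poor earnings report) ≈ 0.4183

Sum P(price drop|·) weighted by the priors over both values of sector-wide selloff:
  P(price drop | poor earnings report) = 0.27*0.77 + 0.65*0.23
        = 0.207900 + 0.149500 = 0.357400
Keeping only the sector-wide selloff-present terms gives 0.149500, so
  P(sector-wide selloff | price drop, poor earnings report) = 0.149500 / 0.357400 ≈ 0.4183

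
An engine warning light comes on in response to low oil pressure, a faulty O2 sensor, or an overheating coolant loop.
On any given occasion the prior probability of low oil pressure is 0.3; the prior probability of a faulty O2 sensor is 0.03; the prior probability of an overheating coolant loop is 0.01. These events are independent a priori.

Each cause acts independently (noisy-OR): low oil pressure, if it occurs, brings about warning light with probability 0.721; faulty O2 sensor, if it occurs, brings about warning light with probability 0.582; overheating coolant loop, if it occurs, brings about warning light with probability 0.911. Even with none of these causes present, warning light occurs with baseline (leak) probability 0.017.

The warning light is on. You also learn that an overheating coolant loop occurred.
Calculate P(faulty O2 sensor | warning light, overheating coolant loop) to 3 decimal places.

P(faulty O2 sensor | warning light, overheating coolant loop) ≈ 0.031

Under noisy-OR, P(warning light | causes) = 1 − (1−0.017)·∏(1−qᵢ) over the active causes.
P(warning light | overheating coolant loop) = 0.912513·0.7·0.97 + 0.96343·0.7·0.03 + 0.975591·0.3·0.97 + 0.989797·0.3·0.03 = 0.619596 + 0.020232 + 0.283897 + 0.008908 = 0.932633
Of this, 0.029140 comes from 0.020232 + 0.008908 (the faulty O2 sensor=true cases).
P(faulty O2 sensor | warning light, overheating coolant loop) = 0.029140 / 0.932633 ≈ 0.031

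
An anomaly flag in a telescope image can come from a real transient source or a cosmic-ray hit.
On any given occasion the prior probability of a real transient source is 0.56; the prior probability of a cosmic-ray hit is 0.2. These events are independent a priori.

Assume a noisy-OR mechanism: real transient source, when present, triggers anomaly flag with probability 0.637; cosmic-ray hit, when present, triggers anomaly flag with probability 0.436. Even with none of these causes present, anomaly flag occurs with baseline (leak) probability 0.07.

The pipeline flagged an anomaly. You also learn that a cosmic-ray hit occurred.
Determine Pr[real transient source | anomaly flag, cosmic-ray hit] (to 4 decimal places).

Under noisy-OR, P(anomaly flag | causes) = 1 − (1−0.07)·∏(1−qᵢ) over the active causes.
Numerator (weight on configurations with real transient source): 0.809599×0.56 = 0.453375
The normalizing constant is 0.47548×0.44 + 0.809599×0.56 = 0.662586
P(real transient source | anomaly flag, cosmic-ray hit) = 0.453375/0.662586 ≈ 0.6843

Pr[real transient source | anomaly flag, cosmic-ray hit] ≈ 0.6843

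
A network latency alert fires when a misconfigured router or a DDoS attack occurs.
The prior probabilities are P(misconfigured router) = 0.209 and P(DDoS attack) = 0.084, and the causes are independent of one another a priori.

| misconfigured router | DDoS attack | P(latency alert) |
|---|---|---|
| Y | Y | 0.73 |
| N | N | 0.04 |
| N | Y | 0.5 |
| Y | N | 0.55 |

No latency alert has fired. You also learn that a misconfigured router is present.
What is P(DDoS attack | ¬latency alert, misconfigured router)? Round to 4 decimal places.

P(DDoS attack | ¬latency alert, misconfigured router) ≈ 0.0522

P(¬latency alert | misconfigured router) = 0.45·0.916 + 0.27·0.084 = 0.412200 + 0.022680 = 0.434880
Restricting to configurations with DDoS attack present: 0.27·0.084 = 0.022680.
Hence the posterior is 0.022680/0.434880 ≈ 0.0522.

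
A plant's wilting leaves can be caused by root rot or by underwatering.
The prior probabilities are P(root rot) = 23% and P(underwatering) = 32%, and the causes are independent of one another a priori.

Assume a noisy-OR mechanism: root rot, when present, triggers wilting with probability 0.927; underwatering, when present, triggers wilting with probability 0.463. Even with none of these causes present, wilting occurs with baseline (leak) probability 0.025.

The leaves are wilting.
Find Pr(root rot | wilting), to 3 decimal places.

Under noisy-OR, P(wilting | causes) = 1 − (1−0.025)·∏(1−qᵢ) over the active causes.
For the numerator, keep only root rot=true terms: 0.145268 + 0.070787 = 0.216055
Normalizer over all consistent configurations: 0.025*0.77*0.68 + 0.476425*0.77*0.32 + 0.928825*0.23*0.68 + 0.961779*0.23*0.32 = 0.346536
P(root rot | wilting) = 0.216055/0.346536 ≈ 0.623

Pr(root rot | wilting) ≈ 0.623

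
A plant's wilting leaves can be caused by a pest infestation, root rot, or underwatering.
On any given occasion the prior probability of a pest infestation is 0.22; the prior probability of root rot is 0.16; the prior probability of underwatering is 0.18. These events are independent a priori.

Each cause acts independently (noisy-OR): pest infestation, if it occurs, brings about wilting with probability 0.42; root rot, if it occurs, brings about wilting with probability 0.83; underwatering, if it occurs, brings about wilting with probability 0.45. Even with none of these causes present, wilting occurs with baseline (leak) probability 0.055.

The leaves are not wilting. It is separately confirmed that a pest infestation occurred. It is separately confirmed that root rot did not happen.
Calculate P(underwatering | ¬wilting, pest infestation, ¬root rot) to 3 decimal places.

Under noisy-OR, P(wilting | causes) = 1 − (1−0.055)·∏(1−qᵢ) over the active causes.
P(¬wilting | pest infestation, ¬root rot) = 0.5481×0.82 + 0.301455×0.18 = 0.449442 + 0.054262 = 0.503704
Of this, 0.054262 comes from 0.301455×0.18 (the underwatering=true cases).
P(underwatering | ¬wilting, pest infestation, ¬root rot) = 0.054262 / 0.503704 ≈ 0.108

P(underwatering | ¬wilting, pest infestation, ¬root rot) ≈ 0.108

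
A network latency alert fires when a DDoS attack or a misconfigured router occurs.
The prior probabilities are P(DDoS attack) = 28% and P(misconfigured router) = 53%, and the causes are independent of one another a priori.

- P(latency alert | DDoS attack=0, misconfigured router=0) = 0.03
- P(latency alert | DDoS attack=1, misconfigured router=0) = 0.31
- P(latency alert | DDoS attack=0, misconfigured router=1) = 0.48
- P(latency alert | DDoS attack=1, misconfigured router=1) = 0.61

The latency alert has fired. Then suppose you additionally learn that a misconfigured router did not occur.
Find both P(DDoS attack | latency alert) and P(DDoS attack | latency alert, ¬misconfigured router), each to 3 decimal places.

P(latency alert) = 0.03·0.72·0.47 + 0.48·0.72·0.53 + 0.31·0.28·0.47 + 0.61·0.28·0.53 = 0.010152 + 0.183168 + 0.040796 + 0.090524 = 0.324640
The DDoS attack-present share is 0.040796 + 0.090524 = 0.131320.
Hence the posterior is 0.131320/0.324640 ≈ 0.405.

With the extra evidence:
P(latency alert | ¬misconfigured router) = 0.03·0.72 + 0.31·0.28 = 0.021600 + 0.086800 = 0.108400
Of this, 0.086800 comes from 0.31·0.28 (the DDoS attack=true cases).
P(DDoS attack | latency alert, ¬misconfigured router) = 0.086800 / 0.108400 ≈ 0.801

P(DDoS attack | latency alert) ≈ 0.405; P(DDoS attack | latency alert, ¬misconfigured router) ≈ 0.801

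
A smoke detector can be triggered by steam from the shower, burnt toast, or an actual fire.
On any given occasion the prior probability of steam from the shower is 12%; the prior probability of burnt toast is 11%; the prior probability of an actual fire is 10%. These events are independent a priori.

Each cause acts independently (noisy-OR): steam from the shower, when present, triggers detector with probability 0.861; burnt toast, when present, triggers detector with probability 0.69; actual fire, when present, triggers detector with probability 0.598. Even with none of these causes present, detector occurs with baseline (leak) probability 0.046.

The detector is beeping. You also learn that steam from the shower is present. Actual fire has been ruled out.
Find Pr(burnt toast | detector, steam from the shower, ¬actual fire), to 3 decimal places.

Pr(burnt toast | detector, steam from the shower, ¬actual fire) ≈ 0.120

Under noisy-OR, P(detector | causes) = 1 − (1−0.046)·∏(1−qᵢ) over the active causes.
Sum P(detector|·) weighted by the priors over both values of burnt toast:
  P(detector | steam from the shower, ¬actual fire) = 0.867394×0.89 + 0.958892×0.11
        = 0.771981 + 0.105478 = 0.877459
Keeping only the burnt toast-present terms gives 0.105478, so
  P(burnt toast | detector, steam from the shower, ¬actual fire) = 0.105478 / 0.877459 ≈ 0.120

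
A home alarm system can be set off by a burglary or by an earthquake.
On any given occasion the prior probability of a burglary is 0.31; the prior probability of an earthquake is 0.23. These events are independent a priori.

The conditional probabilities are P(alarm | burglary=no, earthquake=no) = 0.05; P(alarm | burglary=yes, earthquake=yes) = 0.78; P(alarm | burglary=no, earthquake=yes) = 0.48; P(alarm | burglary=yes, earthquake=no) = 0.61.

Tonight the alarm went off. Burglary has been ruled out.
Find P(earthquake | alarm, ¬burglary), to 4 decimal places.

Numerator (weight on configurations with earthquake): 0.48×0.23 = 0.110400
The normalizing constant is 0.05×0.77 + 0.48×0.23 = 0.148900
Posterior = 0.110400 / 0.148900 ≈ 0.7414

P(earthquake | alarm, ¬burglary) ≈ 0.7414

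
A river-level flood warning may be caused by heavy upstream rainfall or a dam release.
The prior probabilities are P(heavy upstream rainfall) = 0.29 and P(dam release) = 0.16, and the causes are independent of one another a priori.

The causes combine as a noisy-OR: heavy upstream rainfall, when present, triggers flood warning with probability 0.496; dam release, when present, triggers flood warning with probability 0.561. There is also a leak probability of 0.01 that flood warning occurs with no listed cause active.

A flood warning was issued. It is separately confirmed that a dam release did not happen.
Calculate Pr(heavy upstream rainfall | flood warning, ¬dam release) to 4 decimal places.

Pr(heavy upstream rainfall | flood warning, ¬dam release) ≈ 0.9534

Under noisy-OR, P(flood warning | causes) = 1 − (1−0.01)·∏(1−qᵢ) over the active causes.
Enumerate both values of heavy upstream rainfall and weight by the priors:
  P(flood warning | ¬dam release) = 0.01*0.71 + 0.50104*0.29
        = 0.007100 + 0.145302 = 0.152402
The terms with heavy upstream rainfall present sum to 0.145302, so
  P(heavy upstream rainfall | flood warning, ¬dam release) = 0.145302 / 0.152402 ≈ 0.9534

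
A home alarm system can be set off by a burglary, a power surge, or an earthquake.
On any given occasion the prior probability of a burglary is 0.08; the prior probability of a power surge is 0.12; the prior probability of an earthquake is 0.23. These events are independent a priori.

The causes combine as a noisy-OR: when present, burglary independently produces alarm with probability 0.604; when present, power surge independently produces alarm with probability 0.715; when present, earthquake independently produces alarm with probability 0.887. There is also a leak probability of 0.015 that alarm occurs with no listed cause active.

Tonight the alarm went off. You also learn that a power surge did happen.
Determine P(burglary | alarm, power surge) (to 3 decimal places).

Under noisy-OR, P(alarm | causes) = 1 − (1−0.015)·∏(1−qᵢ) over the active causes.
Sum P(alarm|·) weighted by the priors over the 4 (burglary, earthquake) configurations:
  P(alarm | power surge) = 0.719275×0.92×0.77 + 0.968278×0.92×0.23 + 0.888833×0.08×0.77 + 0.987438×0.08×0.23
        = 0.509534 + 0.204888 + 0.054752 + 0.018169 = 0.787343
The terms with burglary present sum to 0.072921, so
  P(burglary | alarm, power surge) = 0.072921 / 0.787343 ≈ 0.093

P(burglary | alarm, power surge) ≈ 0.093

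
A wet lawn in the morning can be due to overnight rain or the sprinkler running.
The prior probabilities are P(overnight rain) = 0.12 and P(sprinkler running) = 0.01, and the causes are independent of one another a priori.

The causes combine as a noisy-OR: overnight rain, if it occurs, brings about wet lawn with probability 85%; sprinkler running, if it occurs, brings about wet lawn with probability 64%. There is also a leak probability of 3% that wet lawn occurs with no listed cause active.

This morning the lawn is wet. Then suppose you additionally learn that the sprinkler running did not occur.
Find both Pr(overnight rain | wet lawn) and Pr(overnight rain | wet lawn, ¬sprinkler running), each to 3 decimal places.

Under noisy-OR, P(wet lawn | causes) = 1 − (1−0.03)·∏(1−qᵢ) over the active causes.
Enumerate the 4 (overnight rain, sprinkler running) configurations and weight by the priors:
  P(wet lawn) = 0.03*0.88*0.99 + 0.6508*0.88*0.01 + 0.8545*0.12*0.99 + 0.94762*0.12*0.01
        = 0.026136 + 0.005727 + 0.101515 + 0.001137 = 0.134515
The terms with overnight rain present sum to 0.102652, so
  P(overnight rain | wet lawn) = 0.102652 / 0.134515 ≈ 0.763

With the extra evidence:
Enumerate both values of overnight rain and weight by the priors:
  P(wet lawn | ¬sprinkler running) = 0.03·0.88 + 0.8545·0.12
        = 0.026400 + 0.102540 = 0.128940
Keeping only the overnight rain-present terms gives 0.102540, so
  P(overnight rain | wet lawn, ¬sprinkler running) = 0.102540 / 0.128940 ≈ 0.795

Pr(overnight rain | wet lawn) ≈ 0.763; Pr(overnight rain | wet lawn, ¬sprinkler running) ≈ 0.795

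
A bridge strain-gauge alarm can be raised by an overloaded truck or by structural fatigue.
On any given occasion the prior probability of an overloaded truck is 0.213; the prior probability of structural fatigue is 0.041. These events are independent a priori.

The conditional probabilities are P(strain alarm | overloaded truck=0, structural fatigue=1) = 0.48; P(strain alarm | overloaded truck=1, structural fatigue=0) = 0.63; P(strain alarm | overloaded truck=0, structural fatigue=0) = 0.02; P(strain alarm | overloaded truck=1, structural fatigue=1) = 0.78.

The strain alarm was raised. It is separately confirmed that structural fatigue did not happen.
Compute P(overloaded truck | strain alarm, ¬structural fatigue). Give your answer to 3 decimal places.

P(overloaded truck | strain alarm, ¬structural fatigue) ≈ 0.895

P(strain alarm | ¬structural fatigue) = 0.02·0.787 + 0.63·0.213 = 0.015740 + 0.134190 = 0.149930
The overloaded truck-present share is 0.63·0.213 = 0.134190.
Hence the posterior is 0.134190/0.149930 ≈ 0.895.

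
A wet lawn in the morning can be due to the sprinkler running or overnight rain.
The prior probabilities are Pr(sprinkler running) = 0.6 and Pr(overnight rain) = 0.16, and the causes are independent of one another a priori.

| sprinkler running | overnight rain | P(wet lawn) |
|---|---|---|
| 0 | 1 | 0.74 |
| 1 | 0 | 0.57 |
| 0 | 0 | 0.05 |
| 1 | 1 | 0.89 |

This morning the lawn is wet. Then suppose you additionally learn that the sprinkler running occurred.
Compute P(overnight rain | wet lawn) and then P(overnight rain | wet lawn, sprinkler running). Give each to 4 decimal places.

Enumerate the 4 (sprinkler running, overnight rain) configurations and weight by the priors:
  P(wet lawn) = 0.05·0.4·0.84 + 0.74·0.4·0.16 + 0.57·0.6·0.84 + 0.89·0.6·0.16
        = 0.016800 + 0.047360 + 0.287280 + 0.085440 = 0.436880
The terms with overnight rain present sum to 0.132800, so
  P(overnight rain | wet lawn) = 0.132800 / 0.436880 ≈ 0.3040

Now condition on the additional information:
Numerator (weight on configurations with overnight rain): 0.89*0.16 = 0.142400
Normalizer over all consistent configurations: 0.57*0.84 + 0.89*0.16 = 0.621200
Posterior = 0.142400 / 0.621200 ≈ 0.2292

P(overnight rain | wet lawn) ≈ 0.3040; P(overnight rain | wet lawn, sprinkler running) ≈ 0.2292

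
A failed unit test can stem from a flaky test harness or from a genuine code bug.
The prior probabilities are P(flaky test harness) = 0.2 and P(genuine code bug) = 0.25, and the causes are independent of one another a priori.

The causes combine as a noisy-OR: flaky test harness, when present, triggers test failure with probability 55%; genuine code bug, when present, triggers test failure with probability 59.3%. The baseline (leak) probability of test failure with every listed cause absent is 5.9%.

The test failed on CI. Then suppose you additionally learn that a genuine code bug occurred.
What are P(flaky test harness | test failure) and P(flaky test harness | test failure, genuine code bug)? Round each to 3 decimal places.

Under noisy-OR, P(test failure | causes) = 1 − (1−0.059)·∏(1−qᵢ) over the active causes.
Enumerate the 4 (flaky test harness, genuine code bug) configurations and weight by the priors:
  P(test failure) = 0.059*0.8*0.75 + 0.617013*0.8*0.25 + 0.57655*0.2*0.75 + 0.827656*0.2*0.25
        = 0.035400 + 0.123403 + 0.086483 + 0.041383 = 0.286669
Configurations with flaky test harness contribute 0.127866, so
  P(flaky test harness | test failure) = 0.127866 / 0.286669 ≈ 0.446

Now also conditioning on genuine code bug=true:
Sum P(test failure|·) weighted by the priors over both values of flaky test harness:
  P(test failure | genuine code bug) = 0.617013*0.8 + 0.827656*0.2
        = 0.493610 + 0.165531 = 0.659141
The terms with flaky test harness present sum to 0.165531, so
  P(flaky test harness | test failure, genuine code bug) = 0.165531 / 0.659141 ≈ 0.251
— genuine code bug explains away the evidence for flaky test harness.

P(flaky test harness | test failure) ≈ 0.446; P(flaky test harness | test failure, genuine code bug) ≈ 0.251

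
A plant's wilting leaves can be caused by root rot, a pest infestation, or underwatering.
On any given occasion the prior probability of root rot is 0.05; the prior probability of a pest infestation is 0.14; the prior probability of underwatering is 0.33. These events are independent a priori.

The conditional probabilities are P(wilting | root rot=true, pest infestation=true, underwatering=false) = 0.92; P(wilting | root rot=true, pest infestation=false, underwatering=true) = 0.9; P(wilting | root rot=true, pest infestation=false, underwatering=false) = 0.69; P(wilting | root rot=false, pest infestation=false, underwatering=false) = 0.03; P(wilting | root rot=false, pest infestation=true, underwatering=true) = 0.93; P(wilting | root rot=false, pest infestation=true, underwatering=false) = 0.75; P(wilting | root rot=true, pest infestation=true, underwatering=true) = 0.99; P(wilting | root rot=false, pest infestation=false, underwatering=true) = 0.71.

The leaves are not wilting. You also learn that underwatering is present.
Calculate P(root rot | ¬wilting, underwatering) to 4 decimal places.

P(¬wilting | underwatering) = 0.29·0.95·0.86 + 0.07·0.95·0.14 + 0.1·0.05·0.86 + 0.01·0.05·0.14 = 0.236930 + 0.009310 + 0.004300 + 0.000070 = 0.250610
The root rot-present share is 0.004300 + 0.000070 = 0.004370.
P(root rot | ¬wilting, underwatering) = 0.004370 / 0.250610 ≈ 0.0174

P(root rot | ¬wilting, underwatering) ≈ 0.0174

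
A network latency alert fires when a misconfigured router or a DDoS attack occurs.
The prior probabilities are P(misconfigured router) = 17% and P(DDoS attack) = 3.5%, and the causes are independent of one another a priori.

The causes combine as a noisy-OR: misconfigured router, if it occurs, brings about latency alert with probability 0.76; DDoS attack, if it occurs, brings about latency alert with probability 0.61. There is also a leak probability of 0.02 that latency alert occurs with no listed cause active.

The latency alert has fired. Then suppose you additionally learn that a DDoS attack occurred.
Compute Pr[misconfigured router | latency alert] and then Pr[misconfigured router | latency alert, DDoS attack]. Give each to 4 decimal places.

Under noisy-OR, P(latency alert | causes) = 1 − (1−0.02)·∏(1−qᵢ) over the active causes.
For the numerator, keep only misconfigured router=true terms: 0.125465 + 0.005404 = 0.130869
The normalizing constant is 0.02*0.83*0.965 + 0.6178*0.83*0.035 + 0.7648*0.17*0.965 + 0.908272*0.17*0.035 = 0.164835
Posterior = 0.130869 / 0.164835 ≈ 0.7939

Now also conditioning on DDoS attack=true:
Weight on misconfigured router=true, given the evidence: 0.908272×0.17 = 0.154406
Normalizer over all consistent configurations: 0.6178×0.83 + 0.908272×0.17 = 0.667180
Posterior = 0.154406 / 0.667180 ≈ 0.2314
The drop from 0.7939 to 0.2314 is the explaining-away (discounting) effect.

Pr[misconfigured router | latency alert] ≈ 0.7939; Pr[misconfigured router | latency alert, DDoS attack] ≈ 0.2314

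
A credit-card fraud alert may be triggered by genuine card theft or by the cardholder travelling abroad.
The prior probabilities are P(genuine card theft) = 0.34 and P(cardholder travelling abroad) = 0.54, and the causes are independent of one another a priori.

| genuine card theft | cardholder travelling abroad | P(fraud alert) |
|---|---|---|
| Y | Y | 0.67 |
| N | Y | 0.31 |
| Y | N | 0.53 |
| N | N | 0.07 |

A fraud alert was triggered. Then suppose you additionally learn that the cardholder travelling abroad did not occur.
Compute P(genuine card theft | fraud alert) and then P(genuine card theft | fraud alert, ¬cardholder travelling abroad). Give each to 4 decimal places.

P(genuine card theft | fraud alert) ≈ 0.6098; P(genuine card theft | fraud alert, ¬cardholder travelling abroad) ≈ 0.7959

Numerator (weight on configurations with genuine card theft): 0.082892 + 0.123012 = 0.205904
The normalizing constant is 0.07*0.66*0.46 + 0.31*0.66*0.54 + 0.53*0.34*0.46 + 0.67*0.34*0.54 = 0.337640
Posterior = 0.205904 / 0.337640 ≈ 0.6098

Now condition on the additional information:
P(fraud alert | ¬cardholder travelling abroad) = 0.07·0.66 + 0.53·0.34 = 0.046200 + 0.180200 = 0.226400
The genuine card theft-present share is 0.53·0.34 = 0.180200.
So P(genuine card theft | fraud alert, ¬cardholder travelling abroad) = 0.180200/0.226400 ≈ 0.7959.
With cardholder travelling abroad excluded, genuine card theft must carry more of the explanatory weight for the fraud alert.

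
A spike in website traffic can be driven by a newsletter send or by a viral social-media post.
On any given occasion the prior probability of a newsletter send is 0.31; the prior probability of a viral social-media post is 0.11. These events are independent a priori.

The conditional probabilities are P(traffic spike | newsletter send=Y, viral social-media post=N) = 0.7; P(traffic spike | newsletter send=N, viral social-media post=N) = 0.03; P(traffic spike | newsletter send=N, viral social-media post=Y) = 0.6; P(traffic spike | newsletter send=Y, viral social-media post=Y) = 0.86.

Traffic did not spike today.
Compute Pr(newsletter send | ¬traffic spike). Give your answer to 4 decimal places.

Pr(newsletter send | ¬traffic spike) ≈ 0.1227

Weight on newsletter send=true, given the evidence: 0.082770 + 0.004774 = 0.087544
Denominator P(¬traffic spike): 0.97×0.69×0.89 + 0.4×0.69×0.11 + 0.3×0.31×0.89 + 0.14×0.31×0.11 = 0.713581
P(newsletter send | ¬traffic spike) = 0.087544/0.713581 ≈ 0.1227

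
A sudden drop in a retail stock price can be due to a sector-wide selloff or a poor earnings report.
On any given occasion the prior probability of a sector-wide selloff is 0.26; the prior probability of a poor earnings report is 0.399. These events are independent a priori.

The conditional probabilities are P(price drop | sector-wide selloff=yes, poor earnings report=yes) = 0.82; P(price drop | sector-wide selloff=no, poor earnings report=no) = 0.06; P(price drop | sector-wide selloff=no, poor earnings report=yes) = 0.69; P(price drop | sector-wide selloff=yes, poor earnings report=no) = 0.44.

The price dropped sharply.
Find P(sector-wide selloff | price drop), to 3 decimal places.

P(sector-wide selloff | price drop) ≈ 0.400

Enumerate the 4 (sector-wide selloff, poor earnings report) configurations and weight by the priors:
  P(price drop) = 0.06×0.74×0.601 + 0.69×0.74×0.399 + 0.44×0.26×0.601 + 0.82×0.26×0.399
        = 0.026684 + 0.203729 + 0.068754 + 0.085067 = 0.384234
Keeping only the sector-wide selloff-present terms gives 0.153821, so
  P(sector-wide selloff | price drop) = 0.153821 / 0.384234 ≈ 0.400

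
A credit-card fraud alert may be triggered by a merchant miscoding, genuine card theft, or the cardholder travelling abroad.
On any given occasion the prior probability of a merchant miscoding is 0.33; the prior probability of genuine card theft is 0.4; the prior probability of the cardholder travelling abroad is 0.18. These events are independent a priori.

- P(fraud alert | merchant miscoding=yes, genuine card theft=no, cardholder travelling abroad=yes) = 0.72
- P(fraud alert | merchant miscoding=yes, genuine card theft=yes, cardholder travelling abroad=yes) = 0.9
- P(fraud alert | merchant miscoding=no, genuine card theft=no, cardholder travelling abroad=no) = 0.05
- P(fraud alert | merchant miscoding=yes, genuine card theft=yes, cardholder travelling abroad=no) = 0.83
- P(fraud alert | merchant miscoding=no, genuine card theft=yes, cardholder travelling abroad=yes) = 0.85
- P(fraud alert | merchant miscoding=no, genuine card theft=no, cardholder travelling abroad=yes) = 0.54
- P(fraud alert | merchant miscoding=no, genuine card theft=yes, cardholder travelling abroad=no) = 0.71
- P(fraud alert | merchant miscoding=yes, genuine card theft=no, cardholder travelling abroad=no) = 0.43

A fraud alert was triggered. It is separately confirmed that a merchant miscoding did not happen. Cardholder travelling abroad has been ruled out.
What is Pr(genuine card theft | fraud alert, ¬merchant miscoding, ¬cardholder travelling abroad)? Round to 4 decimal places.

Pr(genuine card theft | fraud alert, ¬merchant miscoding, ¬cardholder travelling abroad) ≈ 0.9045

Numerator (weight on configurations with genuine card theft): 0.71·0.4 = 0.284000
Normalizer over all consistent configurations: 0.05·0.6 + 0.71·0.4 = 0.314000
Posterior = 0.284000 / 0.314000 ≈ 0.9045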